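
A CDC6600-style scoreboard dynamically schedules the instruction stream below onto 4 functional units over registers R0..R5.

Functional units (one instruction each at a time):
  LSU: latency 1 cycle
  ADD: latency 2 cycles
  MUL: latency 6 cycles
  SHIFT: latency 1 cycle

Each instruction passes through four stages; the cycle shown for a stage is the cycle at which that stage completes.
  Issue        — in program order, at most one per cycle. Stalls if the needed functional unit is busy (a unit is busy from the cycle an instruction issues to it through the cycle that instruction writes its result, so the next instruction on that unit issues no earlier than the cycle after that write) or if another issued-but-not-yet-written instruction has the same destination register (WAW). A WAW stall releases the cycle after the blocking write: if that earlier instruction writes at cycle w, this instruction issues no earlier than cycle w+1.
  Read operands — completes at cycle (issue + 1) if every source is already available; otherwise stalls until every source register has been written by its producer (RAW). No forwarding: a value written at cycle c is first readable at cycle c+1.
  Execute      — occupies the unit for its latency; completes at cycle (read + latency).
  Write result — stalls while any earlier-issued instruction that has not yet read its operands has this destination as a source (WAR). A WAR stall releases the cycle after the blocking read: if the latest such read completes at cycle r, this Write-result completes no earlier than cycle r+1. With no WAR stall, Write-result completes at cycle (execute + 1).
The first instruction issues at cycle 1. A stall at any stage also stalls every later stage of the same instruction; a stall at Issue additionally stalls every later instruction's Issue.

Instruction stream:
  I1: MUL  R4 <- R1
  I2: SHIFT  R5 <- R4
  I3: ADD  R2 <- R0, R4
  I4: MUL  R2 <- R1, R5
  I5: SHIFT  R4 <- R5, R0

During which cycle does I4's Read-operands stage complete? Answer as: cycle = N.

c1: I1 issues→MUL
c2: I1 reads; I2 issues→SHIFT
c3: I3 issues→ADD
c8: I1 exec-done
c9: I1 writes R4
c10: I2 reads; I3 reads
c11: I2 exec-done
c12: I2 writes R5; I3 exec-done
c13: I3 writes R2
c14: I4 issues→MUL
c15: I4 reads; I5 issues→SHIFT
c16: I5 reads
c17: I5 exec-done
c18: I5 writes R4
c21: I4 exec-done
c22: I4 writes R2

cycle = 15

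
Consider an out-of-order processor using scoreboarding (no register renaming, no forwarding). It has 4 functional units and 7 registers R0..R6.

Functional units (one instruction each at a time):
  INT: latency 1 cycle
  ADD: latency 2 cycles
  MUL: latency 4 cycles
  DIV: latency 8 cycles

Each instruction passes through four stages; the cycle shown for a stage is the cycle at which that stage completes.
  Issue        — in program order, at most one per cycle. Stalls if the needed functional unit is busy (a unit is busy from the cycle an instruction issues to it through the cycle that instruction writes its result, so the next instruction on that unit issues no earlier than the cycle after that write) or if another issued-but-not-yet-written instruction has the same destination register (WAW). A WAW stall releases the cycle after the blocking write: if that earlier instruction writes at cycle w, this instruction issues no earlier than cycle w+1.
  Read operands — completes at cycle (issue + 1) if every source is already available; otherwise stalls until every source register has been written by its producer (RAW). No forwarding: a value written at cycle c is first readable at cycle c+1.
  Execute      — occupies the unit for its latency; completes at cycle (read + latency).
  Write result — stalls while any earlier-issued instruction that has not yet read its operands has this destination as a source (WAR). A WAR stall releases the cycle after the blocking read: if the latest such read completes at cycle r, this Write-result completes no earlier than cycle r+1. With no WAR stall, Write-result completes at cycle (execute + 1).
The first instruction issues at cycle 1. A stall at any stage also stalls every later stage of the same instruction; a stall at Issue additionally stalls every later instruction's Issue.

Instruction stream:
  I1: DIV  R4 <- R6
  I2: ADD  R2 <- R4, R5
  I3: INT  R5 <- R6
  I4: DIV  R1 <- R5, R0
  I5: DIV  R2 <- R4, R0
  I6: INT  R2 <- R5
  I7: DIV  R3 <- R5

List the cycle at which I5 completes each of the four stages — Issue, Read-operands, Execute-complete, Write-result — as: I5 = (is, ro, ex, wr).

  I1 | 1 | 2 | 10 | 11
  I2 | 2 | 12 | 14 | 15   RAW R4: wait I1 write@11
  I3 | 3 | 4 | 5 | 13   WAR R5: wait I2 read@12
  I4 | 12 | 14 | 22 | 23   struct: DIV busy until I1 writes@11 · RAW R5: wait I3 write@13
  I5 | 24 | 25 | 33 | 34   struct: DIV busy until I4 writes@23
  I6 | 35 | 36 | 37 | 38   WAW R2: wait I5 write@34
  I7 | 36 | 37 | 45 | 46

I5 = (24, 25, 33, 34)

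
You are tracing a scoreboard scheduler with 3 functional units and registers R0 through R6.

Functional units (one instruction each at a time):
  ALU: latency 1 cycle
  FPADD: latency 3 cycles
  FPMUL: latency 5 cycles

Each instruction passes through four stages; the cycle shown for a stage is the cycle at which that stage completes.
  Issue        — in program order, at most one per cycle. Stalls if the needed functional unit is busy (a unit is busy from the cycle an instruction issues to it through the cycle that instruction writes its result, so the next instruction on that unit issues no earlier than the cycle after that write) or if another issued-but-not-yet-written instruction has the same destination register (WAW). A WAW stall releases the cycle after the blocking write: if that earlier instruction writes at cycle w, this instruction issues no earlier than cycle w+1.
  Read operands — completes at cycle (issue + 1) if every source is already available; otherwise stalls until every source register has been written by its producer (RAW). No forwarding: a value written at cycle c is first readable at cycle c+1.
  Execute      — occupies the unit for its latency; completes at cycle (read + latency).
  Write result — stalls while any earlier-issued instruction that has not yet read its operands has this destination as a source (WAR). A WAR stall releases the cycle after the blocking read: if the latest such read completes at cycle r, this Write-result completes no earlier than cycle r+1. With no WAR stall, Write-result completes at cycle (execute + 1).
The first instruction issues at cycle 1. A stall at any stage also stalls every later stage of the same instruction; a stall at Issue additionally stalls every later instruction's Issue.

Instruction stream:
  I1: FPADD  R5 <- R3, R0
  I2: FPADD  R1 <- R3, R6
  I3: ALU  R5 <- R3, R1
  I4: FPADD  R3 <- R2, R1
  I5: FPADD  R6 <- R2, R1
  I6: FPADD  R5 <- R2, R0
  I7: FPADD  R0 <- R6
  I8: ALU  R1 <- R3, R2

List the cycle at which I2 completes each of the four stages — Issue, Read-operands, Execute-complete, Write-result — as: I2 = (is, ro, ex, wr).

c1: I1 dispatched to FPADD
c2: I1 operands ready
c5: I1 complete
c6: R5←I1
c7: I2 dispatched to FPADD
c8: I2 operands ready, I3 dispatched to ALU
c11: I2 complete
c12: R1←I2
c13: I3 operands ready, I4 dispatched to FPADD
c14: I3 complete, I4 operands ready
c15: R5←I3
c17: I4 complete
c18: R3←I4
c19: I5 dispatched to FPADD
c20: I5 operands ready
c23: I5 complete
c24: R6←I5
c25: I6 dispatched to FPADD
c26: I6 operands ready
c29: I6 complete
c30: R5←I6
c31: I7 dispatched to FPADD
c32: I7 operands ready, I8 dispatched to ALU
c33: I8 operands ready
c34: I8 complete
c35: I7 complete, R1←I8
c36: R0←I7

I2 = (7, 8, 11, 12)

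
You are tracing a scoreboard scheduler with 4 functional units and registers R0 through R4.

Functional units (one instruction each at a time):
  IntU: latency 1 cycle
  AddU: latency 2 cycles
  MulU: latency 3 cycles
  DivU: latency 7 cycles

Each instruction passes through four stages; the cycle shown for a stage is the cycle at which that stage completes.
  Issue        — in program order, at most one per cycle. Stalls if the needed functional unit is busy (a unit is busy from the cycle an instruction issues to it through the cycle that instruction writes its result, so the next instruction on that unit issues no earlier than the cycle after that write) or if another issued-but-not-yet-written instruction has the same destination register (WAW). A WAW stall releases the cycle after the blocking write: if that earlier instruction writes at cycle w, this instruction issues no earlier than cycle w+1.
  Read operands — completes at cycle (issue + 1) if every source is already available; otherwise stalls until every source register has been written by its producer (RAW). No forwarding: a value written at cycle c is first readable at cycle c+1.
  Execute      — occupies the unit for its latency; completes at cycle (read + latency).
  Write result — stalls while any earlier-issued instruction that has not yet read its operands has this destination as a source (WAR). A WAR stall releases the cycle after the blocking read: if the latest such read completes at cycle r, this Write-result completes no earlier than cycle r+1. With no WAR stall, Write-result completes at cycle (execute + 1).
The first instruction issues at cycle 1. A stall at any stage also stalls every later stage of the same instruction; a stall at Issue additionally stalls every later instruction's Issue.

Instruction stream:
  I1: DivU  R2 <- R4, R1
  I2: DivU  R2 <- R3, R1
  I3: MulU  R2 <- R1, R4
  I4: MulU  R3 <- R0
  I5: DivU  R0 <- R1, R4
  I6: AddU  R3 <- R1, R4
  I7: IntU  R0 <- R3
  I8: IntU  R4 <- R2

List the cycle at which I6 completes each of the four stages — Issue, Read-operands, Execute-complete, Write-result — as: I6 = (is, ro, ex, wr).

1) issue 1, read 2, done 9, write 10
2) issue 11, read 12, done 19, write 20  <struct: DivU busy until I1 writes@10>
3) issue 21, read 22, done 25, write 26  <WAW R2: wait I2 write@20>
4) issue 27, read 28, done 31, write 32  <struct: MulU busy until I3 writes@26>
5) issue 28, read 29, done 36, write 37
6) issue 33, read 34, done 36, write 37  <WAW R3: wait I4 write@32>
7) issue 38, read 39, done 40, write 41  <WAW R0: wait I5 write@37>
8) issue 42, read 43, done 44, write 45  <struct: IntU busy until I7 writes@41>

I6 = (33, 34, 36, 37)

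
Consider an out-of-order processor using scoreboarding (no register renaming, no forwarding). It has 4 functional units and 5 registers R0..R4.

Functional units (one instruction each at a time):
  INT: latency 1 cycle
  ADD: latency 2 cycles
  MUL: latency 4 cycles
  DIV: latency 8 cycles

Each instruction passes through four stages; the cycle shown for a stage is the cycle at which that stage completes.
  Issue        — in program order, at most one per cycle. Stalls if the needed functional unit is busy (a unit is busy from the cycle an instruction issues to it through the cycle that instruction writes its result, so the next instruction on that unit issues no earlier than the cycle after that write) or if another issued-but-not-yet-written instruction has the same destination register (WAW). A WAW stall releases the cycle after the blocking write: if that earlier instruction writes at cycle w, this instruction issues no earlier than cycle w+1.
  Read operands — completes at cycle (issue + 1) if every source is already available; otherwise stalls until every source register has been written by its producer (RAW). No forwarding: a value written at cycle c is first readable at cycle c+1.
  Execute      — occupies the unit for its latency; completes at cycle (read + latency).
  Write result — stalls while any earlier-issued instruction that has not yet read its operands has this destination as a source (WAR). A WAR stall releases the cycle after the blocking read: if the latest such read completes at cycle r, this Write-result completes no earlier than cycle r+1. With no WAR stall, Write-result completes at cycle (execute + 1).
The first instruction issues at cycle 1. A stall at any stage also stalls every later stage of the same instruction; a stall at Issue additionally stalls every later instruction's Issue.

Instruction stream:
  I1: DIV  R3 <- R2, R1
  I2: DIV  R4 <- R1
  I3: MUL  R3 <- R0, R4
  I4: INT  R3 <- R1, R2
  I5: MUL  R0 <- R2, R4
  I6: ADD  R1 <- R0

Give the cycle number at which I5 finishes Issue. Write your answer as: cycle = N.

cycle = 30

  I1 | 1 | 2 | 10 | 11
  I2 | 12 | 13 | 21 | 22   struct: DIV busy until I1 writes@11
  I3 | 13 | 23 | 27 | 28   RAW R4: wait I2 write@22
  I4 | 29 | 30 | 31 | 32   WAW R3: wait I3 write@28
  I5 | 30 | 31 | 35 | 36
  I6 | 31 | 37 | 39 | 40   RAW R0: wait I5 write@36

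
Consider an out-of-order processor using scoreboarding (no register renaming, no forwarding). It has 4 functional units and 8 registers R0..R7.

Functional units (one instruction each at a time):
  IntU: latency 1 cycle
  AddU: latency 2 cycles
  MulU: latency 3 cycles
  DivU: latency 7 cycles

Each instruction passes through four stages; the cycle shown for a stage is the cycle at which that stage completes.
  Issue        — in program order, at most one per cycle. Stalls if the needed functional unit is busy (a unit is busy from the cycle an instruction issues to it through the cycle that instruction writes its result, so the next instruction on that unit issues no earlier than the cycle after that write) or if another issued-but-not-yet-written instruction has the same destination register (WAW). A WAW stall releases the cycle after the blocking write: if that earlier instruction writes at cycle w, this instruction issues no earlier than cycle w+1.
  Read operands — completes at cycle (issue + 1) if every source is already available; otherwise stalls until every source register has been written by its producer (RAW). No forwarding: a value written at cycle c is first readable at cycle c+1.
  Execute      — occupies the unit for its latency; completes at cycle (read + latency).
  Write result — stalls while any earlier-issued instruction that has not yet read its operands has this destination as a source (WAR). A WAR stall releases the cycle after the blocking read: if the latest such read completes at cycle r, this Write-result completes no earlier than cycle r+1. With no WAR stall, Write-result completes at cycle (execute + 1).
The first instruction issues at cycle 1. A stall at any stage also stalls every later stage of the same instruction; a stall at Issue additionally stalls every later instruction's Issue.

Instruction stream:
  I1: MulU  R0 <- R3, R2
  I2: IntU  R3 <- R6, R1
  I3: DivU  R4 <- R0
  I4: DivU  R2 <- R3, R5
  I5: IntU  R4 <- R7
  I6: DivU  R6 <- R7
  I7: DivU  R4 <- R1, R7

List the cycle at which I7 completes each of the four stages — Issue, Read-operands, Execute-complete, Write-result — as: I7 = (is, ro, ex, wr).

I1: IS=1 RO=2 EX=5 WR=6
I2: IS=2 RO=3 EX=4 WR=5
I3: IS=3 RO=7 EX=14 WR=15  [RAW R0: wait I1 write@6]
I4: IS=16 RO=17 EX=24 WR=25  [struct: DivU busy until I3 writes@15]
I5: IS=17 RO=18 EX=19 WR=20
I6: IS=26 RO=27 EX=34 WR=35  [struct: DivU busy until I4 writes@25]
I7: IS=36 RO=37 EX=44 WR=45  [struct: DivU busy until I6 writes@35]

I7 = (36, 37, 44, 45)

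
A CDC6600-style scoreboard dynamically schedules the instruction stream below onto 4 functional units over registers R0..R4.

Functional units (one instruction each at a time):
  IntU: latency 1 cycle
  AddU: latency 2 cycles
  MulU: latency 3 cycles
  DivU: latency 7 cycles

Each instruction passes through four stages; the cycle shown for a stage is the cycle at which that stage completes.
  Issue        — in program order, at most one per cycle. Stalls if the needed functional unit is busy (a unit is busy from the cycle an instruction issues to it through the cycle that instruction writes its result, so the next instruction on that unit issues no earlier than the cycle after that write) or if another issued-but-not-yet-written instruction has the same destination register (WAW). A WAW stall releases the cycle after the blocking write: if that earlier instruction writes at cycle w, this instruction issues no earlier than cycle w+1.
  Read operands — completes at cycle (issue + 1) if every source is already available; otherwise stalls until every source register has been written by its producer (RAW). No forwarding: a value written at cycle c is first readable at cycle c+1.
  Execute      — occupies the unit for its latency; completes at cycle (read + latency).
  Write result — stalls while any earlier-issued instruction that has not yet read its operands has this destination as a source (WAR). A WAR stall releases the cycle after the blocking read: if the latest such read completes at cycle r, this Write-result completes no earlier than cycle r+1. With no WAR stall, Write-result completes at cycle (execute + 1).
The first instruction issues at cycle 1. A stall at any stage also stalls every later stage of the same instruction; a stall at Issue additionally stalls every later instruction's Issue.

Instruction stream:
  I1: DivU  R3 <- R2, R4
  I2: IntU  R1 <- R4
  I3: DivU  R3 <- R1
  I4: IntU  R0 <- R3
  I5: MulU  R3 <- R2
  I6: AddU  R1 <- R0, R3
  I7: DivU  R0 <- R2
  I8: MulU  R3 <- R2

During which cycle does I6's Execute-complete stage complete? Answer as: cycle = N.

c1: I1 issues→DivU
c2: I1 reads · I2 issues→IntU
c3: I2 reads
c4: I2 exec-done
c5: I2 writes R1
c9: I1 exec-done
c10: I1 writes R3
c11: I3 issues→DivU
c12: I3 reads · I4 issues→IntU
c19: I3 exec-done
c20: I3 writes R3
c21: I4 reads · I5 issues→MulU
c22: I4 exec-done · I5 reads · I6 issues→AddU
c23: I4 writes R0
c24: I7 issues→DivU
c25: I5 exec-done · I7 reads
c26: I5 writes R3
c27: I6 reads · I8 issues→MulU
c28: I8 reads
c29: I6 exec-done
c30: I6 writes R1
c31: I8 exec-done
c32: I7 exec-done · I8 writes R3
c33: I7 writes R0

cycle = 29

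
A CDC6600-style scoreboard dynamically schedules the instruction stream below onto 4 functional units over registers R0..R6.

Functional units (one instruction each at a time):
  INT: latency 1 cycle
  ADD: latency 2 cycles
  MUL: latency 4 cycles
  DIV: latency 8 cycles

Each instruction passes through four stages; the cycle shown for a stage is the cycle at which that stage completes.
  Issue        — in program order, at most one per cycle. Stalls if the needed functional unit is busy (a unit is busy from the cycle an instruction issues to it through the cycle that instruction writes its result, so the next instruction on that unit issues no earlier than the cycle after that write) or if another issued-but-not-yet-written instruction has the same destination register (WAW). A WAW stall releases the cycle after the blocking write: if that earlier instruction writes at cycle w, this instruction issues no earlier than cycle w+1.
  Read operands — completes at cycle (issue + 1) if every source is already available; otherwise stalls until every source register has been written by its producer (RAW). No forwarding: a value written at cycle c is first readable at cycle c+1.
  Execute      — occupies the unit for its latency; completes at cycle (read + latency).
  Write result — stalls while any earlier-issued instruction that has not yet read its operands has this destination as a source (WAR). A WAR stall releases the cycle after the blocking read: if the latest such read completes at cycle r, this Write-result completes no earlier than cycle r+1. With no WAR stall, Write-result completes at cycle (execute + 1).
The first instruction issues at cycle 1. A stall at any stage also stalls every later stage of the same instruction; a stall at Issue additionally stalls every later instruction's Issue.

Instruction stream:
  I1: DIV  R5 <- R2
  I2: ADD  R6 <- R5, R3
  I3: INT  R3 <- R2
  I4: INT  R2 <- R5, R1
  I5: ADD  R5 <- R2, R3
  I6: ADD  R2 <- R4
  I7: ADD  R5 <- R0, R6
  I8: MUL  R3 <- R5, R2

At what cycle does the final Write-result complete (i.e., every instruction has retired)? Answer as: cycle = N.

c1: I1 issues→DIV
c2: I1 reads, I2 issues→ADD
c3: I3 issues→INT
c4: I3 reads
c5: I3 exec-done
c10: I1 exec-done
c11: I1 writes R5
c12: I2 reads
c13: I3 writes R3
c14: I2 exec-done, I4 issues→INT
c15: I2 writes R6, I4 reads
c16: I4 exec-done, I5 issues→ADD
c17: I4 writes R2
c18: I5 reads
c20: I5 exec-done
c21: I5 writes R5
c22: I6 issues→ADD
c23: I6 reads
c25: I6 exec-done
c26: I6 writes R2
c27: I7 issues→ADD
c28: I7 reads, I8 issues→MUL
c30: I7 exec-done
c31: I7 writes R5
c32: I8 reads
c36: I8 exec-done
c37: I8 writes R3

cycle = 37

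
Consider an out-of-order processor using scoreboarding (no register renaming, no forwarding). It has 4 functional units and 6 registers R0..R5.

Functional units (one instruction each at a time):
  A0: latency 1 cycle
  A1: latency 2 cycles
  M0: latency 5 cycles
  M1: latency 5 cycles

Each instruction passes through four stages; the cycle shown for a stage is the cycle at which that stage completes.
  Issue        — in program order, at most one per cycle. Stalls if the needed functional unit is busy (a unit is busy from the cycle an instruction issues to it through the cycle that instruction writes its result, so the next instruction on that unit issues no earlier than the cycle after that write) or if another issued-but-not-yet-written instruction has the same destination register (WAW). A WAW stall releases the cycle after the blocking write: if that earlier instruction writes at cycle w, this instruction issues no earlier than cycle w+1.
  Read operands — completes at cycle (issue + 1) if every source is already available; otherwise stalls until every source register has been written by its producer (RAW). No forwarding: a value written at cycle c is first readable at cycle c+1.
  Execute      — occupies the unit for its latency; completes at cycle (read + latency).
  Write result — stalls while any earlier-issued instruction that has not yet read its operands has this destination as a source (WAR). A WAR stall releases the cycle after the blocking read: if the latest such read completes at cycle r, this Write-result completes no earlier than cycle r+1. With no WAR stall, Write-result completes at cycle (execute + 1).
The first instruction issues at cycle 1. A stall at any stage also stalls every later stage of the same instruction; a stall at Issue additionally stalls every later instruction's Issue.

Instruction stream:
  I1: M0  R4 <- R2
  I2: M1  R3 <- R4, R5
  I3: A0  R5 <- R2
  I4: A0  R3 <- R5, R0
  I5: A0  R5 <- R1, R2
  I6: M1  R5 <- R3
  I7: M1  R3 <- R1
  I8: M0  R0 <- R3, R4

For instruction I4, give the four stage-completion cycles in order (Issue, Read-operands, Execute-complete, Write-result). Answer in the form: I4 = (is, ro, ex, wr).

c1: I1→M0
c2: I1 RO, I2→M1
c3: I3→A0
c4: I3 RO
c5: I3 EX
c7: I1 EX
c8: I1 WR R4
c9: I2 RO
c10: I3 WR R5
c14: I2 EX
c15: I2 WR R3
c16: I4→A0
c17: I4 RO
c18: I4 EX
c19: I4 WR R3
c20: I5→A0
c21: I5 RO
c22: I5 EX
c23: I5 WR R5
c24: I6→M1
c25: I6 RO
c30: I6 EX
c31: I6 WR R5
c32: I7→M1
c33: I7 RO, I8→M0
c38: I7 EX
c39: I7 WR R3
c40: I8 RO
c45: I8 EX
c46: I8 WR R0

I4 = (16, 17, 18, 19)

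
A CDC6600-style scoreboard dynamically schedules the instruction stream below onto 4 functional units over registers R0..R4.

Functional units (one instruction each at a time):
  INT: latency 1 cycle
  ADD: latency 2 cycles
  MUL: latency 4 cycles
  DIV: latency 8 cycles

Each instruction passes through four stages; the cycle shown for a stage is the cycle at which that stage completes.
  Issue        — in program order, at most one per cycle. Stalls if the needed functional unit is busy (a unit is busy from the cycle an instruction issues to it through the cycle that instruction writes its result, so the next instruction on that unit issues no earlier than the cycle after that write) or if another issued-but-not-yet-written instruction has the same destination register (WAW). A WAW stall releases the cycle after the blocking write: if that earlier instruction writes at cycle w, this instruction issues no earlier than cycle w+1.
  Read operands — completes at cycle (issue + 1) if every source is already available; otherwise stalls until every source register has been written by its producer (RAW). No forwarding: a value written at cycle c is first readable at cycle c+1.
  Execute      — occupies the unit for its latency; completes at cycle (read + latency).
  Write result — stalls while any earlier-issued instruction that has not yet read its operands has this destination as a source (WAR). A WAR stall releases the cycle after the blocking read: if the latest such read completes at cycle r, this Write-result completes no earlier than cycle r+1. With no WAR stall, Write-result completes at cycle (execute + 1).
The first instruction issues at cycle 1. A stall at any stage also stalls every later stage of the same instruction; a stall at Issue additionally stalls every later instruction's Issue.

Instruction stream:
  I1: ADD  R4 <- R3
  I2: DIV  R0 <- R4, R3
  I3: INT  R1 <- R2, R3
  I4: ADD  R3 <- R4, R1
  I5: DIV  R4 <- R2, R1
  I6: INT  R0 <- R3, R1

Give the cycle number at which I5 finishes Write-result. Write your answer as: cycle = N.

cycle 1: I1 dispatched to ADD
cycle 2: I1 operands ready | I2 dispatched to DIV
cycle 3: I3 dispatched to INT
cycle 4: I1 complete | I3 operands ready
cycle 5: R4←I1 | I3 complete
cycle 6: I2 operands ready | R1←I3 | I4 dispatched to ADD
cycle 7: I4 operands ready
cycle 9: I4 complete
cycle 10: R3←I4
cycle 14: I2 complete
cycle 15: R0←I2
cycle 16: I5 dispatched to DIV
cycle 17: I5 operands ready | I6 dispatched to INT
cycle 18: I6 operands ready
cycle 19: I6 complete
cycle 20: R0←I6
cycle 25: I5 complete
cycle 26: R4←I5

cycle = 26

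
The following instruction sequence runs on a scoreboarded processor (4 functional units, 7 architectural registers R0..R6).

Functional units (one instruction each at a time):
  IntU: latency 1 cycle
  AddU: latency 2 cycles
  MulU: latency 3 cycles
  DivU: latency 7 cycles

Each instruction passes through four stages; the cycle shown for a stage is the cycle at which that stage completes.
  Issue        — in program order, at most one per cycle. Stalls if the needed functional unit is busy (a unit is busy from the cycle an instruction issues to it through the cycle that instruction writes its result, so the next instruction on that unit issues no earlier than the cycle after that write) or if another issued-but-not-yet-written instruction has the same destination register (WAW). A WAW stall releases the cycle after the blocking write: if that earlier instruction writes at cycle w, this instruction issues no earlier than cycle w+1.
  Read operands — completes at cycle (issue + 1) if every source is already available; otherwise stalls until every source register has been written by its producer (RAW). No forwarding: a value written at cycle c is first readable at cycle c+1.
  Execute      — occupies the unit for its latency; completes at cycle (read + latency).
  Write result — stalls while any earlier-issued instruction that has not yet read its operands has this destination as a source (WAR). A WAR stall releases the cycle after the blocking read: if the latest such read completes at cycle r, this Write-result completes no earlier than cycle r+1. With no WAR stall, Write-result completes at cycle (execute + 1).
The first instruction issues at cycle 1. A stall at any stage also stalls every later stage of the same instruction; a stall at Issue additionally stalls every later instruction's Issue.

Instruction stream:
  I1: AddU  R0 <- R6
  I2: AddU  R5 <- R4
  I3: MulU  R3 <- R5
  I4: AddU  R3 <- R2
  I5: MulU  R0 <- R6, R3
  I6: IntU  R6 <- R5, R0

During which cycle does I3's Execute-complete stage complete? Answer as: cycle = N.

I1  is:1  ro:2  ex:4  wr:5
I2  is:6  ro:7  ex:9  wr:10  — struct: AddU busy until I1 writes@5
I3  is:7  ro:11  ex:14  wr:15  — RAW R5: wait I2 write@10
I4  is:16  ro:17  ex:19  wr:20  — WAW R3: wait I3 write@15
I5  is:17  ro:21  ex:24  wr:25  — RAW R3: wait I4 write@20
I6  is:18  ro:26  ex:27  wr:28  — RAW R0: wait I5 write@25

cycle = 14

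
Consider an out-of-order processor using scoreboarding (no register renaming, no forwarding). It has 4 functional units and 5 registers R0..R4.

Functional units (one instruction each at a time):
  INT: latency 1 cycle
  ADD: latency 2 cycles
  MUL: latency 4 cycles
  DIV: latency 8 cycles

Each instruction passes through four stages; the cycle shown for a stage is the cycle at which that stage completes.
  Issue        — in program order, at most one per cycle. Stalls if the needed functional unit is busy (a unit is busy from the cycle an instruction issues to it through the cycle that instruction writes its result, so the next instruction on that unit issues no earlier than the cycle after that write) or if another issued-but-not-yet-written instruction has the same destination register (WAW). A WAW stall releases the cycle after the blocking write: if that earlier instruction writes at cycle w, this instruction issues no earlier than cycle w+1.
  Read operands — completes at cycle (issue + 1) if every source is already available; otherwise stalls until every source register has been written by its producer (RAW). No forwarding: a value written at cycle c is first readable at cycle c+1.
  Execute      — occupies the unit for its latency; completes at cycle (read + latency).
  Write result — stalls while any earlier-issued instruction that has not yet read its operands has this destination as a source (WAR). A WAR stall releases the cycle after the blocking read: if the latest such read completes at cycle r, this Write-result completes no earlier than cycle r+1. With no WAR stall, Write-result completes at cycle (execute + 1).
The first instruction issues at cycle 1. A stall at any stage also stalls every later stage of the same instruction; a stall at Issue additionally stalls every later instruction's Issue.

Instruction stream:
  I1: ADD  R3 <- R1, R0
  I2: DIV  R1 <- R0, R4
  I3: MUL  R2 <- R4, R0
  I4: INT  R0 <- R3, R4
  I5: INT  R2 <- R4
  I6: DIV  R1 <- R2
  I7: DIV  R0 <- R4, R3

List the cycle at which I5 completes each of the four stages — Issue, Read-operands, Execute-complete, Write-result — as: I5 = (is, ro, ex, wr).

1) issue 1, read 2, done 4, write 5
2) issue 2, read 3, done 11, write 12
3) issue 3, read 4, done 8, write 9
4) issue 4, read 6, done 7, write 8  <RAW R3: wait I1 write@5>
5) issue 10, read 11, done 12, write 13  <WAW R2: wait I3 write@9>
6) issue 13, read 14, done 22, write 23  <struct: DIV busy until I2 writes@12>
7) issue 24, read 25, done 33, write 34  <struct: DIV busy until I6 writes@23>

I5 = (10, 11, 12, 13)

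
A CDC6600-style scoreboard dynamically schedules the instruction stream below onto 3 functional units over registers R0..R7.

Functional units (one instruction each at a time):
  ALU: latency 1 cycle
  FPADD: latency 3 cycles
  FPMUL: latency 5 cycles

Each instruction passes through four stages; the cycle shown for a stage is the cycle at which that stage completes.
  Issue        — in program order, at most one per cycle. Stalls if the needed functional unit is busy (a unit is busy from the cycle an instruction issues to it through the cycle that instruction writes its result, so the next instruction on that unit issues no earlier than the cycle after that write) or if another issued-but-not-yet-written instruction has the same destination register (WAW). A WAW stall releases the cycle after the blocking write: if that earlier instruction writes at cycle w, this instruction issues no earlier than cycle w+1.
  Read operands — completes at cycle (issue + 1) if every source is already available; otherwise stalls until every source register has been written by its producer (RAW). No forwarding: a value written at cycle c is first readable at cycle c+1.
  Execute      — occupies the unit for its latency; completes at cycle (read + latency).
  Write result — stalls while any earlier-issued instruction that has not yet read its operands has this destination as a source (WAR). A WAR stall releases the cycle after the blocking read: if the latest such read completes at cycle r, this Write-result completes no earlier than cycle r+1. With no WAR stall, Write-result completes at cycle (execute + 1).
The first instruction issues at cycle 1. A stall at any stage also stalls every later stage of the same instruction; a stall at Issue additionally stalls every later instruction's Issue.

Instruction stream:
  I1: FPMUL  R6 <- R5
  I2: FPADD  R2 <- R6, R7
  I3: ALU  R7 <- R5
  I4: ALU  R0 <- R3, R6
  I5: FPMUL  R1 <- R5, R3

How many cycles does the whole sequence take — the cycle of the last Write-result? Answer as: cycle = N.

t=1  I1 issues→FPMUL
t=2  I1 reads; I2 issues→FPADD
t=3  I3 issues→ALU
t=4  I3 reads
t=5  I3 exec-done
t=7  I1 exec-done
t=8  I1 writes R6
t=9  I2 reads
t=10  I3 writes R7
t=11  I4 issues→ALU
t=12  I2 exec-done; I4 reads; I5 issues→FPMUL
t=13  I2 writes R2; I4 exec-done; I5 reads
t=14  I4 writes R0
t=18  I5 exec-done
t=19  I5 writes R1

cycle = 19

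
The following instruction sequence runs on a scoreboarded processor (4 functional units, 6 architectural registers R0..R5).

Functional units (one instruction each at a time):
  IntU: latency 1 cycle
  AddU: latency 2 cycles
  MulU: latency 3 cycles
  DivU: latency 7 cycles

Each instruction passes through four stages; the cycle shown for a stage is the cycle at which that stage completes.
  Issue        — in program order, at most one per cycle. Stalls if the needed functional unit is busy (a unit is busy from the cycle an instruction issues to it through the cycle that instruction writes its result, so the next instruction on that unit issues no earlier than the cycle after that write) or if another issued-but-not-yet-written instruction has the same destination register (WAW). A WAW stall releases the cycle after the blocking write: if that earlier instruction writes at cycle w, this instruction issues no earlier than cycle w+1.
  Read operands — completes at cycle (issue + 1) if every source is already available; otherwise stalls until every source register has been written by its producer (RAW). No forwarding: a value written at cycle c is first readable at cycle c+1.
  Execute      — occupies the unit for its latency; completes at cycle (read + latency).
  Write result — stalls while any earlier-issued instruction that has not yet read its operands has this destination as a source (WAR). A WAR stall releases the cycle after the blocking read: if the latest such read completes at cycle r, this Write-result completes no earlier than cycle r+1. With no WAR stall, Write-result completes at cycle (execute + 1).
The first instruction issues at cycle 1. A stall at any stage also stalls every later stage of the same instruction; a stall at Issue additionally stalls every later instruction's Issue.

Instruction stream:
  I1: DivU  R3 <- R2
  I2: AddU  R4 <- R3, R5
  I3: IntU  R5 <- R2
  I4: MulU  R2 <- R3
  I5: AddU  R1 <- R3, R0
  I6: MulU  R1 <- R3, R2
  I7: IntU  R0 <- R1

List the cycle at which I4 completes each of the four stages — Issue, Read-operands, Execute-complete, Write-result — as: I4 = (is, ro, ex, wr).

t=1  I1→DivU
t=2  I1 RO, I2→AddU
t=3  I3→IntU
t=4  I3 RO, I4→MulU
t=5  I3 EX
t=9  I1 EX
t=10  I1 WR R3
t=11  I2 RO, I4 RO
t=12  I3 WR R5
t=13  I2 EX
t=14  I2 WR R4, I4 EX
t=15  I4 WR R2, I5→AddU
t=16  I5 RO
t=18  I5 EX
t=19  I5 WR R1
t=20  I6→MulU
t=21  I6 RO, I7→IntU
t=24  I6 EX
t=25  I6 WR R1
t=26  I7 RO
t=27  I7 EX
t=28  I7 WR R0

I4 = (4, 11, 14, 15)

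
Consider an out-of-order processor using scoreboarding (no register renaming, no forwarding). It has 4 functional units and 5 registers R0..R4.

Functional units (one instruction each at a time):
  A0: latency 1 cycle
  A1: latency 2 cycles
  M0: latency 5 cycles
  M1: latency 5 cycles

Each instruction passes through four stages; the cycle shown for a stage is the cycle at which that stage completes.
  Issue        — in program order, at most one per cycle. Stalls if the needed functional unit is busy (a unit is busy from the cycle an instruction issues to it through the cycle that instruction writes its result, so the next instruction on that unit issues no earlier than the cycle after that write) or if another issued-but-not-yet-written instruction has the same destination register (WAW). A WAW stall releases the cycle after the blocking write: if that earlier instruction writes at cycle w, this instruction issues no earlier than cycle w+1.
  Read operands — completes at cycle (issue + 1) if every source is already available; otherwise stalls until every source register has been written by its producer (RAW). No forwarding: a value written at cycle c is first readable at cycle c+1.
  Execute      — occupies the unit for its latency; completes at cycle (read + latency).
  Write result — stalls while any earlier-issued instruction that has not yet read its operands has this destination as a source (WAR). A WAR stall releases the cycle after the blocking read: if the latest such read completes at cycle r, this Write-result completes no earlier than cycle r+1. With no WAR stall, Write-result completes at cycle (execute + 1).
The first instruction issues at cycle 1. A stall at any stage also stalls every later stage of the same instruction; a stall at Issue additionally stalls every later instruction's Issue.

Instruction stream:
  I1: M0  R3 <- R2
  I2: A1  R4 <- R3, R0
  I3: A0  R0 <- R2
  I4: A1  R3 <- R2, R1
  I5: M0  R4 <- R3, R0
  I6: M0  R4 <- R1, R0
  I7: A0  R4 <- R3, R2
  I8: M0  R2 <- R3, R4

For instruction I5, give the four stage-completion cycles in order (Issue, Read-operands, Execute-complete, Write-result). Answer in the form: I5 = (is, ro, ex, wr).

I5 = (14, 18, 23, 24)

[1] issue I1 (M0)
[2] I1 read-ops, issue I2 (A1)
[3] issue I3 (A0)
[4] I3 read-ops
[5] I3 finished on A0
[7] I1 finished on M0
[8] I1→R3
[9] I2 read-ops
[10] I3→R0
[11] I2 finished on A1
[12] I2→R4
[13] issue I4 (A1)
[14] I4 read-ops, issue I5 (M0)
[16] I4 finished on A1
[17] I4→R3
[18] I5 read-ops
[23] I5 finished on M0
[24] I5→R4
[25] issue I6 (M0)
[26] I6 read-ops
[31] I6 finished on M0
[32] I6→R4
[33] issue I7 (A0)
[34] I7 read-ops, issue I8 (M0)
[35] I7 finished on A0
[36] I7→R4
[37] I8 read-ops
[42] I8 finished on M0
[43] I8→R2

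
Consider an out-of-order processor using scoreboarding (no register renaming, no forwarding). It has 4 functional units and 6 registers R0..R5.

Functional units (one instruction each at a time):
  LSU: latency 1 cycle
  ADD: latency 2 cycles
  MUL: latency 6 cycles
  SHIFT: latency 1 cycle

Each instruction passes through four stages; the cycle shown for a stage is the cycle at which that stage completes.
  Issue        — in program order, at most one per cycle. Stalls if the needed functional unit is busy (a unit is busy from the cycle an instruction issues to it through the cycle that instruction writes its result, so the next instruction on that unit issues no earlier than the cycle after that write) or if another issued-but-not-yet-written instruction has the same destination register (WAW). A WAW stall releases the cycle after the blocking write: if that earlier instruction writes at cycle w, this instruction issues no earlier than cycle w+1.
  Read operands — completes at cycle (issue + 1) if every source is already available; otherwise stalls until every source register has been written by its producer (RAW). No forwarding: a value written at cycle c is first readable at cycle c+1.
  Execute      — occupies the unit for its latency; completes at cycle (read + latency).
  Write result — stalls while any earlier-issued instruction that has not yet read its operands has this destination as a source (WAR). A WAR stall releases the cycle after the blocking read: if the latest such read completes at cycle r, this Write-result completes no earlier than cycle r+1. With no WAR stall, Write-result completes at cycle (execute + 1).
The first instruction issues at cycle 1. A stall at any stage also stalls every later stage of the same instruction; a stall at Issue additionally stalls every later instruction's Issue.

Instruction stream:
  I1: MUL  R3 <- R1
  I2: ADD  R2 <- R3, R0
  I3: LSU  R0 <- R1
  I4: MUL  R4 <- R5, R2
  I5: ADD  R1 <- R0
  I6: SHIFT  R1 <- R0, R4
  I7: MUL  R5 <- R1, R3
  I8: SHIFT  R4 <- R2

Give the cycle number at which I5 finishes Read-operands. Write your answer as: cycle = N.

cycle = 15

[I1] 1/2/8/9
[I2] 2/10/12/13  (RAW R3: wait I1 write@9)
[I3] 3/4/5/11  (WAR R0: wait I2 read@10)
[I4] 10/14/20/21  (struct: MUL busy until I1 writes@9; RAW R2: wait I2 write@13)
[I5] 14/15/17/18  (struct: ADD busy until I2 writes@13)
[I6] 19/22/23/24  (WAW R1: wait I5 write@18; RAW R4: wait I4 write@21)
[I7] 22/25/31/32  (struct: MUL busy until I4 writes@21; RAW R1: wait I6 write@24)
[I8] 25/26/27/28  (struct: SHIFT busy until I6 writes@24)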